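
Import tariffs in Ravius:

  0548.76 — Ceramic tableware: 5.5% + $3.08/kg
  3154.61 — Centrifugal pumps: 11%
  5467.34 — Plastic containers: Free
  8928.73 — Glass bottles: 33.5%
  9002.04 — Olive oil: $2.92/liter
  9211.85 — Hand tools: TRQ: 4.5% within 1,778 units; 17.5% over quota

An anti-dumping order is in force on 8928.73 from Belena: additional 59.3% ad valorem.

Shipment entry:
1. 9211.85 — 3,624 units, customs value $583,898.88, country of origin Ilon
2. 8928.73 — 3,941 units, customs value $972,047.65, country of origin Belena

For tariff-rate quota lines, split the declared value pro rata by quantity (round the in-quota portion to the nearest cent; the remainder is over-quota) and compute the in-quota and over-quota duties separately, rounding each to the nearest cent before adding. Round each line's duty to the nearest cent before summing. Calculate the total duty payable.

$967,001.25

Line 1 (9211.85, Ilon, 3,624 units, $583,898.88):
Code 9211.85 is under a tariff-rate quota (threshold 1,778 units). In-quota: 1,778 units at 4.5%; over-quota: 1,846 units at 17.5%.
Pro-rata value split: in-quota = $583,898.88 × 1,778/3,624 = $286,471.36; over-quota = $583,898.88 − $286,471.36 = $297,427.52.
In-quota duty = $286,471.36 × 4.5% = $12,891.21. Over-quota duty = $297,427.52 × 17.5% = $52,049.82.
Line duty = $12,891.21 + $52,049.82 = $64,941.03.
Line 2 (8928.73, Belena, 3,941 units, $972,047.65):
Base rate for 8928.73 is 33.5%.
Additional duty on 8928.73 from Belena: +59.3%. Applied ad valorem rate: 33.5% + 59.3% = 92.8%.
Duty = $972,047.65 × 92.8% = $902,060.22.
Total = $64,941.03 + $902,060.22 = $967,001.25.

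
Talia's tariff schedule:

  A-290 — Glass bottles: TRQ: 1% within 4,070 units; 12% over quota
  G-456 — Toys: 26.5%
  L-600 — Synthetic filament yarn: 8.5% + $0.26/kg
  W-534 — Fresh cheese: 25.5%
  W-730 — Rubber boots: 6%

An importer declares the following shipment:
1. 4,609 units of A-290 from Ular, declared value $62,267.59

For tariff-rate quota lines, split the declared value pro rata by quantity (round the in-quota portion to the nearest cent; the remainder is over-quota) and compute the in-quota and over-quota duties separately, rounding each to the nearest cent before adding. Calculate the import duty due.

$1,423.69

Line 1 (A-290, Ular, 4,609 units, $62,267.59):
Code A-290 is under a tariff-rate quota (threshold 4,070 units). In-quota: 4,070 units at 1%; over-quota: 539 units at 12%.
Pro-rata value split: in-quota = $62,267.59 × 4,070/4,609 = $54,985.70; over-quota = $62,267.59 − $54,985.70 = $7,281.89.
In-quota duty = $54,985.70 × 1% = $549.86. Over-quota duty = $7,281.89 × 12% = $873.83.
Line duty = $549.86 + $873.83 = $1,423.69.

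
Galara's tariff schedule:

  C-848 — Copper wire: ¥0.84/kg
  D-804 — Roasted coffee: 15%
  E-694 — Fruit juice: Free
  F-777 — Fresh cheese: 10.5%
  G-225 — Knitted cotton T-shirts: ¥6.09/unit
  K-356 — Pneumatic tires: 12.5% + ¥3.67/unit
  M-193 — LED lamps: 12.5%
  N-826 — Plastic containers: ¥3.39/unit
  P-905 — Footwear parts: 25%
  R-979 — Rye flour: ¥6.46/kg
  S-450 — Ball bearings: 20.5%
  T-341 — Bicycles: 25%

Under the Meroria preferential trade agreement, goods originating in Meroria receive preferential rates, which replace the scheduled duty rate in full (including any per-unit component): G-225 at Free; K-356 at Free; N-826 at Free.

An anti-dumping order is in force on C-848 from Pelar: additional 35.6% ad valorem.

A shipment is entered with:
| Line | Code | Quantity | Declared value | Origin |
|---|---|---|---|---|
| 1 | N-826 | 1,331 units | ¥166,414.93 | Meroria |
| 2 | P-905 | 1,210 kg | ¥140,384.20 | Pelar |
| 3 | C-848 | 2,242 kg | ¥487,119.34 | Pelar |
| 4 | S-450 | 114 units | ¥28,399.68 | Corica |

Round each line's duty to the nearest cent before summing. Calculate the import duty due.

Line 1 (N-826, Meroria, 1,331 units, ¥166,414.93):
Base rate for N-826 is ¥3.39/unit.
Origin Meroria qualifies under the Galara–Meroria agreement and N-826 is covered: preferential rate Free applies instead.
Duty = ¥166,414.93 × 0% = ¥0.00.
Line 2 (P-905, Pelar, 1,210 kg, ¥140,384.20):
Base rate for P-905 is 25%.
Duty = ¥140,384.20 × 25% = ¥35,096.05.
Line 3 (C-848, Pelar, 2,242 kg, ¥487,119.34):
Base rate for C-848 is ¥0.84/kg.
Additional duty on C-848 from Pelar: +35.6% ad valorem. Applied ad valorem rate = 35.6%.
Duty = ¥487,119.34 × 35.6% + 2,242 × ¥0.84 = ¥175,297.77.
Line 4 (S-450, Corica, 114 units, ¥28,399.68):
Base rate for S-450 is 20.5%.
Duty = ¥28,399.68 × 20.5% = ¥5,821.93.
Total = ¥0.00 + ¥35,096.05 + ¥175,297.77 + ¥5,821.93 = ¥216,215.75.

¥216,215.75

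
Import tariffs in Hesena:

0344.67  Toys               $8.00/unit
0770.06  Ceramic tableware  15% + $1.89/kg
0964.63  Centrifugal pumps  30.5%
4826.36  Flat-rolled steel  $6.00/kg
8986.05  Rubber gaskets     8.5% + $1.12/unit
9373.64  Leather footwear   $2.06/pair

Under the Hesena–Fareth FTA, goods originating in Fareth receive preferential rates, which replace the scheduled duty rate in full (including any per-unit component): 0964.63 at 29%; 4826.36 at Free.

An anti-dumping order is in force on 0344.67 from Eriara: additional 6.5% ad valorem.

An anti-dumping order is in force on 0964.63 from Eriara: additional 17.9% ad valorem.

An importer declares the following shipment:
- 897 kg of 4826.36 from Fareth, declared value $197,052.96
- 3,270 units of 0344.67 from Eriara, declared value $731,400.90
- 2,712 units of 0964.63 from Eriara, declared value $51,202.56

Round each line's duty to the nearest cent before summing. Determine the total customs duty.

$98,483.10

Line 1 (4826.36, Fareth, 897 kg, $197,052.96):
Base rate for 4826.36 is $6.00/kg.
Origin Fareth qualifies under the Hesena–Fareth agreement and 4826.36 is covered: preferential rate Free applies instead.
Duty = $197,052.96 × 0% = $0.00.
Line 2 (0344.67, Eriara, 3,270 units, $731,400.90):
Base rate for 0344.67 is $8.00/unit.
Additional duty on 0344.67 from Eriara: +6.5% ad valorem. Applied ad valorem rate = 6.5%.
Duty = $731,400.90 × 6.5% + 3,270 × $8.00 = $73,701.06.
Line 3 (0964.63, Eriara, 2,712 units, $51,202.56):
Base rate for 0964.63 is 30.5%.
0964.63 has an FTA preferential rate, but origin Eriara is not Fareth; base rate stands.
Additional duty on 0964.63 from Eriara: +17.9%. Applied ad valorem rate: 30.5% + 17.9% = 48.4%.
Duty = $51,202.56 × 48.4% = $24,782.04.
Total = $0.00 + $73,701.06 + $24,782.04 = $98,483.10.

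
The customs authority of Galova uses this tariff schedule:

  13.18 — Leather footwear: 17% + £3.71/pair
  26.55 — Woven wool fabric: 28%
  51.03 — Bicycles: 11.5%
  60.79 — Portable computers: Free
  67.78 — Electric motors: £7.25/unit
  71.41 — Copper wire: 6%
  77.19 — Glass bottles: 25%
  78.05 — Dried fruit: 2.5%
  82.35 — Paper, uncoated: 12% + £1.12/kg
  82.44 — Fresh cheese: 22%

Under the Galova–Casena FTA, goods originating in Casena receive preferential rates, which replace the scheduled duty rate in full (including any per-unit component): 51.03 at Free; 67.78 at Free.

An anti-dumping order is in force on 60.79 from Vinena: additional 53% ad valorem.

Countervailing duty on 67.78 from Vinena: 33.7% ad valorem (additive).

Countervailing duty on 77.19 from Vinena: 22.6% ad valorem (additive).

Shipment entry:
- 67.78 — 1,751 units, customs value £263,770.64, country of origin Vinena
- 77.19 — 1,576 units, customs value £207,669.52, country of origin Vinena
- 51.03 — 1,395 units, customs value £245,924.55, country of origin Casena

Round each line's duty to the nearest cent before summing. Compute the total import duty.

£200,436.15

Line 1 (67.78, Vinena, 1,751 units, £263,770.64):
Base rate for 67.78 is £7.25/unit.
67.78 has an FTA preferential rate, but origin Vinena is not Casena; base rate stands.
Additional duty on 67.78 from Vinena: +33.7% ad valorem. Applied ad valorem rate = 33.7%.
Duty = £263,770.64 × 33.7% + 1,751 × £7.25 = £101,585.46.
Line 2 (77.19, Vinena, 1,576 units, £207,669.52):
Base rate for 77.19 is 25%.
Additional duty on 77.19 from Vinena: +22.6%. Applied ad valorem rate: 25% + 22.6% = 47.6%.
Duty = £207,669.52 × 47.6% = £98,850.69.
Line 3 (51.03, Casena, 1,395 units, £245,924.55):
Base rate for 51.03 is 11.5%.
Origin Casena qualifies under the Galova–Casena agreement and 51.03 is covered: preferential rate Free applies instead.
Duty = £245,924.55 × 0% = £0.00.
Total = £101,585.46 + £98,850.69 + £0.00 = £200,436.15.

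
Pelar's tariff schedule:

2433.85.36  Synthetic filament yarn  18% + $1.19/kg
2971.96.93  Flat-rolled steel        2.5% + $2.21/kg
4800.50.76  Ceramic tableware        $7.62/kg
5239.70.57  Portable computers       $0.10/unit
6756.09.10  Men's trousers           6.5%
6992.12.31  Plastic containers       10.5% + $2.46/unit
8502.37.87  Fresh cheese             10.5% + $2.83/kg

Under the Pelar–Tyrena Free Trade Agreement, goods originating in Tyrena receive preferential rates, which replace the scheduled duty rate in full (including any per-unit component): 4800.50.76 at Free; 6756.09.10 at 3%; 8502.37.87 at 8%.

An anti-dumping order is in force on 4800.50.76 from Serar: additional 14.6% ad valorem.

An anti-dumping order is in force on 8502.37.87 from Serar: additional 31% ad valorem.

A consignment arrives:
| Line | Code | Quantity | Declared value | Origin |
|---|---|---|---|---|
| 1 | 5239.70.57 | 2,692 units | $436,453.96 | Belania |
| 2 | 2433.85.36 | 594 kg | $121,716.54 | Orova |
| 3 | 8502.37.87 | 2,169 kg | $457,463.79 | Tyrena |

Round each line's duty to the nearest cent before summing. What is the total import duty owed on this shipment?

Line 1 (5239.70.57, Belania, 2,692 units, $436,453.96):
Base rate for 5239.70.57 is $0.10/unit.
Duty = 2,692 × $0.10 = $269.20.
Line 2 (2433.85.36, Orova, 594 kg, $121,716.54):
Base rate for 2433.85.36 is 18% + $1.19/kg.
Duty = $121,716.54 × 18% + 594 × $1.19 = $22,615.84.
Line 3 (8502.37.87, Tyrena, 2,169 kg, $457,463.79):
Base rate for 8502.37.87 is 10.5% + $2.83/kg.
Origin Tyrena qualifies under the Pelar–Tyrena agreement and 8502.37.87 is covered: preferential rate 8% applies instead.
The additional-duty order on 8502.37.87 targets Serar, not Tyrena; it does not apply.
Duty = $457,463.79 × 8% = $36,597.10.
Total = $269.20 + $22,615.84 + $36,597.10 = $59,482.14.

$59,482.14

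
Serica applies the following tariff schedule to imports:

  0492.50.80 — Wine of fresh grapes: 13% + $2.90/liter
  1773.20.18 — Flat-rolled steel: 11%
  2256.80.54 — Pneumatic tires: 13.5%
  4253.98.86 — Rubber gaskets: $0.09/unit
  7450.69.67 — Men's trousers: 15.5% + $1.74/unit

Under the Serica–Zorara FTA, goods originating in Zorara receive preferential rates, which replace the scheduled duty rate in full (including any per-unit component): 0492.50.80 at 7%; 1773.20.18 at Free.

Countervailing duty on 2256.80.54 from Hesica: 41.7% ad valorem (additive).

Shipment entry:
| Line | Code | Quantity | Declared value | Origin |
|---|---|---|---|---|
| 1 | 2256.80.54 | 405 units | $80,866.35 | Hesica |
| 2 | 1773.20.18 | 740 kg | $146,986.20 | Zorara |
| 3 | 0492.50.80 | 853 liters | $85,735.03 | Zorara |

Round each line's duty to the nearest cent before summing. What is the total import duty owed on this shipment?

Line 1 (2256.80.54, Hesica, 405 units, $80,866.35):
Base rate for 2256.80.54 is 13.5%.
Additional duty on 2256.80.54 from Hesica: +41.7%. Applied ad valorem rate: 13.5% + 41.7% = 55.2%.
Duty = $80,866.35 × 55.2% = $44,638.23.
Line 2 (1773.20.18, Zorara, 740 kg, $146,986.20):
Base rate for 1773.20.18 is 11%.
Origin Zorara qualifies under the Serica–Zorara agreement and 1773.20.18 is covered: preferential rate Free applies instead.
Duty = $146,986.20 × 0% = $0.00.
Line 3 (0492.50.80, Zorara, 853 liters, $85,735.03):
Base rate for 0492.50.80 is 13% + $2.90/liter.
Origin Zorara qualifies under the Serica–Zorara agreement and 0492.50.80 is covered: preferential rate 7% applies instead.
Duty = $85,735.03 × 7% = $6,001.45.
Total = $44,638.23 + $0.00 + $6,001.45 = $50,639.68.

$50,639.68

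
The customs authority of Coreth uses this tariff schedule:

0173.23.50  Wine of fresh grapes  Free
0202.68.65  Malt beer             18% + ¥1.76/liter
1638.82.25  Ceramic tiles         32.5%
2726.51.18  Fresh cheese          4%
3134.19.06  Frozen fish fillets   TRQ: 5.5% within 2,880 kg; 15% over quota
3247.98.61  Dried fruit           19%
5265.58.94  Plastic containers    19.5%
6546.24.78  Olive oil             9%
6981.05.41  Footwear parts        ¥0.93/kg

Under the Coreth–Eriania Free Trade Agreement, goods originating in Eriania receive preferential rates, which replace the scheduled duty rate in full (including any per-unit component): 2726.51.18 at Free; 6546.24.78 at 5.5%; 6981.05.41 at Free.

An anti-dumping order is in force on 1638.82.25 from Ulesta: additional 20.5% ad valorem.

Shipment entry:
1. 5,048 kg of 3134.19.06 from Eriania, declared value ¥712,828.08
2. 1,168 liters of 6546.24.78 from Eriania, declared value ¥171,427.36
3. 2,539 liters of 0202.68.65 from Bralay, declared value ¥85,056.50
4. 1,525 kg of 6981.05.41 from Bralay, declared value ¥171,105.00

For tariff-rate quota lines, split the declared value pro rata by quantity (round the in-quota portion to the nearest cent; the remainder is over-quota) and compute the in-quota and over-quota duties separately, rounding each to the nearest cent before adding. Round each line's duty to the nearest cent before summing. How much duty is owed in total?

Line 1 (3134.19.06, Eriania, 5,048 kg, ¥712,828.08):
Code 3134.19.06 is under a tariff-rate quota (threshold 2,880 kg). In-quota: 2,880 kg at 5.5%; over-quota: 2,168 kg at 15%.
Pro-rata value split: in-quota = ¥712,828.08 × 2,880/5,048 = ¥406,684.80; over-quota = ¥712,828.08 − ¥406,684.80 = ¥306,143.28.
In-quota duty = ¥406,684.80 × 5.5% = ¥22,367.66. Over-quota duty = ¥306,143.28 × 15% = ¥45,921.49.
Line duty = ¥22,367.66 + ¥45,921.49 = ¥68,289.15.
Line 2 (6546.24.78, Eriania, 1,168 liters, ¥171,427.36):
Base rate for 6546.24.78 is 9%.
Origin Eriania qualifies under the Coreth–Eriania agreement and 6546.24.78 is covered: preferential rate 5.5% applies instead.
Duty = ¥171,427.36 × 5.5% = ¥9,428.50.
Line 3 (0202.68.65, Bralay, 2,539 liters, ¥85,056.50):
Base rate for 0202.68.65 is 18% + ¥1.76/liter.
Duty = ¥85,056.50 × 18% + 2,539 × ¥1.76 = ¥19,778.81.
Line 4 (6981.05.41, Bralay, 1,525 kg, ¥171,105.00):
Base rate for 6981.05.41 is ¥0.93/kg.
6981.05.41 has an FTA preferential rate, but origin Bralay is not Eriania; base rate stands.
Duty = 1,525 × ¥0.93 = ¥1,418.25.
Total = ¥68,289.15 + ¥9,428.50 + ¥19,778.81 + ¥1,418.25 = ¥98,914.71.

¥98,914.71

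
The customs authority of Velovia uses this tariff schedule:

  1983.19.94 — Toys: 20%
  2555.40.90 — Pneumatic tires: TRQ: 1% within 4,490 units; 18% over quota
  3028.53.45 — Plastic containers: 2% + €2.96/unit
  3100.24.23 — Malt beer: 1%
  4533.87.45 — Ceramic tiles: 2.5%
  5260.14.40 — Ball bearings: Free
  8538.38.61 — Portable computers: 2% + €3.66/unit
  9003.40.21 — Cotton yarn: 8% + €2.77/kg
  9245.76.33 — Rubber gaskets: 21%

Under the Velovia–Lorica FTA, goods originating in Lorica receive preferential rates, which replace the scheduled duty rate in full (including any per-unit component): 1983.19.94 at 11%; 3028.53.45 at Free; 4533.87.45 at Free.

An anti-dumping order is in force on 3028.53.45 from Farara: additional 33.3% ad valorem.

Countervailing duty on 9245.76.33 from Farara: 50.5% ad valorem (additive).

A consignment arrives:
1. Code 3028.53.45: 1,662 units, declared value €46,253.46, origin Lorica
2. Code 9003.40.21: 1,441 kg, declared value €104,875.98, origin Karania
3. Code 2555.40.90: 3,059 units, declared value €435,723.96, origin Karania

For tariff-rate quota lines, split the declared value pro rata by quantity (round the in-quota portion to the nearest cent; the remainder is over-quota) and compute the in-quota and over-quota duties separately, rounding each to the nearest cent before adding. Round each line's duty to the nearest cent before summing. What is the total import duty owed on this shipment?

€16,738.89

Line 1 (3028.53.45, Lorica, 1,662 units, €46,253.46):
Base rate for 3028.53.45 is 2% + €2.96/unit.
Origin Lorica qualifies under the Velovia–Lorica agreement and 3028.53.45 is covered: preferential rate Free applies instead.
The additional-duty order on 3028.53.45 targets Farara, not Lorica; it does not apply.
Duty = €46,253.46 × 0% = €0.00.
Line 2 (9003.40.21, Karania, 1,441 kg, €104,875.98):
Base rate for 9003.40.21 is 8% + €2.77/kg.
Duty = €104,875.98 × 8% + 1,441 × €2.77 = €12,381.65.
Line 3 (2555.40.90, Karania, 3,059 units, €435,723.96):
Code 2555.40.90 is under a tariff-rate quota (threshold 4,490 units). Quantity 3,059 units is within the quota, so the in-quota rate 1% applies to the full value.
Duty = €435,723.96 × 1% = €4,357.24.
Total = €0.00 + €12,381.65 + €4,357.24 = €16,738.89.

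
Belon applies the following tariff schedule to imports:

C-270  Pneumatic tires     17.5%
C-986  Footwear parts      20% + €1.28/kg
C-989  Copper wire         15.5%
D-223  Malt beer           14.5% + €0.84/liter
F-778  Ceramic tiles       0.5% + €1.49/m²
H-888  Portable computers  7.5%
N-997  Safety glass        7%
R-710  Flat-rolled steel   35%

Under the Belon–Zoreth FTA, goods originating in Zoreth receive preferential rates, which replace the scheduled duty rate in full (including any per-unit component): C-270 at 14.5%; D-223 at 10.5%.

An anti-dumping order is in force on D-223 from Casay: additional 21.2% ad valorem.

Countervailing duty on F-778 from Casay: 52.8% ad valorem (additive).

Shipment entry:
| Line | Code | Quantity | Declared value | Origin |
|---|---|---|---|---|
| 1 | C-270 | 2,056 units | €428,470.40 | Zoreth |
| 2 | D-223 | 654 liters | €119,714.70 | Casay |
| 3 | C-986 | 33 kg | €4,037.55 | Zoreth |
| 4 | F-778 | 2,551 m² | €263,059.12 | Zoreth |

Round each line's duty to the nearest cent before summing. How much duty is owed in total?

Line 1 (C-270, Zoreth, 2,056 units, €428,470.40):
Base rate for C-270 is 17.5%.
Origin Zoreth qualifies under the Belon–Zoreth agreement and C-270 is covered: preferential rate 14.5% applies instead.
Duty = €428,470.40 × 14.5% = €62,128.21.
Line 2 (D-223, Casay, 654 liters, €119,714.70):
Base rate for D-223 is 14.5% + €0.84/liter.
D-223 has an FTA preferential rate, but origin Casay is not Zoreth; base rate stands.
Additional duty on D-223 from Casay: +21.2%. Applied ad valorem rate: 14.5% + 21.2% = 35.7%.
Duty = €119,714.70 × 35.7% + 654 × €0.84 = €43,287.51.
Line 3 (C-986, Zoreth, 33 kg, €4,037.55):
Base rate for C-986 is 20% + €1.28/kg.
Origin Zoreth is the FTA partner but C-986 is not on the preference list; base rate stands.
Duty = €4,037.55 × 20% + 33 × €1.28 = €849.75.
Line 4 (F-778, Zoreth, 2,551 m², €263,059.12):
Base rate for F-778 is 0.5% + €1.49/m².
Origin Zoreth is the FTA partner but F-778 is not on the preference list; base rate stands.
The additional-duty order on F-778 targets Casay, not Zoreth; it does not apply.
Duty = €263,059.12 × 0.5% + 2,551 × €1.49 = €5,116.29.
Total = €62,128.21 + €43,287.51 + €849.75 + €5,116.29 = €111,381.76.

€111,381.76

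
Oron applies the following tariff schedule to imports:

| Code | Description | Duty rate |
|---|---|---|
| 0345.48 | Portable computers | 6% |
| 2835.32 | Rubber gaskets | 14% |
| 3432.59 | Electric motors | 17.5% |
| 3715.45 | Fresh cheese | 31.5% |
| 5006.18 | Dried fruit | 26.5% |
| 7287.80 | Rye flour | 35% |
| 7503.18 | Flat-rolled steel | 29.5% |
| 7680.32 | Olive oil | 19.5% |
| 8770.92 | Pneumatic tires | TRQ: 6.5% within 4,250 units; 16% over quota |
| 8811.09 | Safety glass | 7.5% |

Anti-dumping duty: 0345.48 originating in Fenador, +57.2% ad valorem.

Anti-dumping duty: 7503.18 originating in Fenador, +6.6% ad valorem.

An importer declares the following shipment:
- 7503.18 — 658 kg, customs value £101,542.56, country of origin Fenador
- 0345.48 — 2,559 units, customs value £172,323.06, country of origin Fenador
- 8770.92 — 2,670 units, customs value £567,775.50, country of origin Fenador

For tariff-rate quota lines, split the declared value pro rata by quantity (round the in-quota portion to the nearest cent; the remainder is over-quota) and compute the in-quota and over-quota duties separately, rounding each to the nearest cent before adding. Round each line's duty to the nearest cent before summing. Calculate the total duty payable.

Line 1 (7503.18, Fenador, 658 kg, £101,542.56):
Base rate for 7503.18 is 29.5%.
Additional duty on 7503.18 from Fenador: +6.6%. Applied ad valorem rate: 29.5% + 6.6% = 36.1%.
Duty = £101,542.56 × 36.1% = £36,656.86.
Line 2 (0345.48, Fenador, 2,559 units, £172,323.06):
Base rate for 0345.48 is 6%.
Additional duty on 0345.48 from Fenador: +57.2%. Applied ad valorem rate: 6% + 57.2% = 63.2%.
Duty = £172,323.06 × 63.2% = £108,908.17.
Line 3 (8770.92, Fenador, 2,670 units, £567,775.50):
Code 8770.92 is under a tariff-rate quota (threshold 4,250 units). Quantity 2,670 units is within the quota, so the in-quota rate 6.5% applies to the full value.
Duty = £567,775.50 × 6.5% = £36,905.41.
Total = £36,656.86 + £108,908.17 + £36,905.41 = £182,470.44.

£182,470.44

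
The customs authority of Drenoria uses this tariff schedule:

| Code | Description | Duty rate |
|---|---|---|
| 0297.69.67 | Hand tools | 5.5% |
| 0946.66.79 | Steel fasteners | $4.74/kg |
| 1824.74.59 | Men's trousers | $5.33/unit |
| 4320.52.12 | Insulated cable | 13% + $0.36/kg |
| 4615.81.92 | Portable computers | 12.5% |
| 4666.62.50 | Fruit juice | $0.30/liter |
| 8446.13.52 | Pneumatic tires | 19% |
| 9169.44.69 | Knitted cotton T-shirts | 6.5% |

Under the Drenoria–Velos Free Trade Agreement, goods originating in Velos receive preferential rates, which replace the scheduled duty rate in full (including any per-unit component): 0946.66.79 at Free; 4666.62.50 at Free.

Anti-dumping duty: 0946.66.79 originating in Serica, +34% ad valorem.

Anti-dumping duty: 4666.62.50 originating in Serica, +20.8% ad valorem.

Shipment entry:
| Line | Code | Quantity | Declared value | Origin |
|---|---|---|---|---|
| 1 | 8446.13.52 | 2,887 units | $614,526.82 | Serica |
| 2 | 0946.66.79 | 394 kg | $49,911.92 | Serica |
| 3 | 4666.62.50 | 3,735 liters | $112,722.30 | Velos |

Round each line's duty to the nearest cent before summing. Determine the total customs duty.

Line 1 (8446.13.52, Serica, 2,887 units, $614,526.82):
Base rate for 8446.13.52 is 19%.
Duty = $614,526.82 × 19% = $116,760.10.
Line 2 (0946.66.79, Serica, 394 kg, $49,911.92):
Base rate for 0946.66.79 is $4.74/kg.
0946.66.79 has an FTA preferential rate, but origin Serica is not Velos; base rate stands.
Additional duty on 0946.66.79 from Serica: +34% ad valorem. Applied ad valorem rate = 34%.
Duty = $49,911.92 × 34% + 394 × $4.74 = $18,837.61.
Line 3 (4666.62.50, Velos, 3,735 liters, $112,722.30):
Base rate for 4666.62.50 is $0.30/liter.
Origin Velos qualifies under the Drenoria–Velos agreement and 4666.62.50 is covered: preferential rate Free applies instead.
The additional-duty order on 4666.62.50 targets Serica, not Velos; it does not apply.
Duty = $112,722.30 × 0% = $0.00.
Total = $116,760.10 + $18,837.61 + $0.00 = $135,597.71.

$135,597.71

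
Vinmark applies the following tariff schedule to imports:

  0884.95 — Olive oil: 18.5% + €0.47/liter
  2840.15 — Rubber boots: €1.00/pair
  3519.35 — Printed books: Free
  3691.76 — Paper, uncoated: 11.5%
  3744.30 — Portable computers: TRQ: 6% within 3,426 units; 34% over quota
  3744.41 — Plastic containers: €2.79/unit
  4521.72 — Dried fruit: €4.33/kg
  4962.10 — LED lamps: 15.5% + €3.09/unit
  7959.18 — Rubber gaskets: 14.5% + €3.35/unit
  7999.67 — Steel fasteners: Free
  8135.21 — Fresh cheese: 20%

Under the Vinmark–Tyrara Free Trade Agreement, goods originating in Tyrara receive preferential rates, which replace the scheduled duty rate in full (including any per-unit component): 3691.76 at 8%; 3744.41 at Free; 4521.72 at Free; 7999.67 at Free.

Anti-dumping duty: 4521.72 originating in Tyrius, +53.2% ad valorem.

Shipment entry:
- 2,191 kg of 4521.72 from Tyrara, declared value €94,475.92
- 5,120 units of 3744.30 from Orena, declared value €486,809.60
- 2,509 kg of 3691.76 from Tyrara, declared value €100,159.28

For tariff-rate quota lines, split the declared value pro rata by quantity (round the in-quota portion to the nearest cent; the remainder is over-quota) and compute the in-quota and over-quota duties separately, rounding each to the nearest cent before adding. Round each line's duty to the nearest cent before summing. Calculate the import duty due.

€82,319.66

Line 1 (4521.72, Tyrara, 2,191 kg, €94,475.92):
Base rate for 4521.72 is €4.33/kg.
Origin Tyrara qualifies under the Vinmark–Tyrara agreement and 4521.72 is covered: preferential rate Free applies instead.
The additional-duty order on 4521.72 targets Tyrius, not Tyrara; it does not apply.
Duty = €94,475.92 × 0% = €0.00.
Line 2 (3744.30, Orena, 5,120 units, €486,809.60):
Code 3744.30 is under a tariff-rate quota (threshold 3,426 units). In-quota: 3,426 units at 6%; over-quota: 1,694 units at 34%.
Pro-rata value split: in-quota = €486,809.60 × 3,426/5,120 = €325,744.08; over-quota = €486,809.60 − €325,744.08 = €161,065.52.
In-quota duty = €325,744.08 × 6% = €19,544.64. Over-quota duty = €161,065.52 × 34% = €54,762.28.
Line duty = €19,544.64 + €54,762.28 = €74,306.92.
Line 3 (3691.76, Tyrara, 2,509 kg, €100,159.28):
Base rate for 3691.76 is 11.5%.
Origin Tyrara qualifies under the Vinmark–Tyrara agreement and 3691.76 is covered: preferential rate 8% applies instead.
Duty = €100,159.28 × 8% = €8,012.74.
Total = €0.00 + €74,306.92 + €8,012.74 = €82,319.66.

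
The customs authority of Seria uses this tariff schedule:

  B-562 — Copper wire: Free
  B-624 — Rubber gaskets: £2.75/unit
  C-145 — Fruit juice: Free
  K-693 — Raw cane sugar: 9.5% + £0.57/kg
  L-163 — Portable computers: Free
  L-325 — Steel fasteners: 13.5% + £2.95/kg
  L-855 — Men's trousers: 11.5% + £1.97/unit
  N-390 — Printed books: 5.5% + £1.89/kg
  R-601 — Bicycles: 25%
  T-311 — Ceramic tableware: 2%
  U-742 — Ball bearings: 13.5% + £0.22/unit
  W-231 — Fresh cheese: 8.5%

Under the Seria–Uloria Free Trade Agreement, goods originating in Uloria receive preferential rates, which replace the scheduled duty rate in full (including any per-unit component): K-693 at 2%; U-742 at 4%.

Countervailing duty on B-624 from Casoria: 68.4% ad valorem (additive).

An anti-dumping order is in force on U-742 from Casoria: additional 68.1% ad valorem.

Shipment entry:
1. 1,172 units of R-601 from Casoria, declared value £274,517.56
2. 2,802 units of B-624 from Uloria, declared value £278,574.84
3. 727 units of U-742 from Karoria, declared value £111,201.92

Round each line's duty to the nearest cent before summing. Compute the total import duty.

Line 1 (R-601, Casoria, 1,172 units, £274,517.56):
Base rate for R-601 is 25%.
Duty = £274,517.56 × 25% = £68,629.39.
Line 2 (B-624, Uloria, 2,802 units, £278,574.84):
Base rate for B-624 is £2.75/unit.
Origin Uloria is the FTA partner but B-624 is not on the preference list; base rate stands.
The additional-duty order on B-624 targets Casoria, not Uloria; it does not apply.
Duty = 2,802 × £2.75 = £7,705.50.
Line 3 (U-742, Karoria, 727 units, £111,201.92):
Base rate for U-742 is 13.5% + £0.22/unit.
U-742 has an FTA preferential rate, but origin Karoria is not Uloria; base rate stands.
The additional-duty order on U-742 targets Casoria, not Karoria; it does not apply.
Duty = £111,201.92 × 13.5% + 727 × £0.22 = £15,172.20.
Total = £68,629.39 + £7,705.50 + £15,172.20 = £91,507.09.

£91,507.09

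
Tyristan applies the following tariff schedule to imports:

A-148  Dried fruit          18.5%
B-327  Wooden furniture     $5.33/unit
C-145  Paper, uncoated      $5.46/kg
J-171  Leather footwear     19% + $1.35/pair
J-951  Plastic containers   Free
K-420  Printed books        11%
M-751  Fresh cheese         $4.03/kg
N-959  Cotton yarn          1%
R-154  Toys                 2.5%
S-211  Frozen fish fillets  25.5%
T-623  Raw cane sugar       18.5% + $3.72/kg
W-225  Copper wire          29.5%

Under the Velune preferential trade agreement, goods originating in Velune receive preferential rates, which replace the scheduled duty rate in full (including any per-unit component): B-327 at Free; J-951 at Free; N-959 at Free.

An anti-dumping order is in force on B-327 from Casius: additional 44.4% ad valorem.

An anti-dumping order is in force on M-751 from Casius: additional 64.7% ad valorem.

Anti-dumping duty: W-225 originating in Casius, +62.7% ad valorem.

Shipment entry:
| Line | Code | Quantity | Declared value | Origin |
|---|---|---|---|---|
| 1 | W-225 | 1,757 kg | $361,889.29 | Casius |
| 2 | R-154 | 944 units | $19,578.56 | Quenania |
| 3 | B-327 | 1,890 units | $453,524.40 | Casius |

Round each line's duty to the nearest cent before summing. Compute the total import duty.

Line 1 (W-225, Casius, 1,757 kg, $361,889.29):
Base rate for W-225 is 29.5%.
Additional duty on W-225 from Casius: +62.7%. Applied ad valorem rate: 29.5% + 62.7% = 92.2%.
Duty = $361,889.29 × 92.2% = $333,661.93.
Line 2 (R-154, Quenania, 944 units, $19,578.56):
Base rate for R-154 is 2.5%.
Duty = $19,578.56 × 2.5% = $489.46.
Line 3 (B-327, Casius, 1,890 units, $453,524.40):
Base rate for B-327 is $5.33/unit.
B-327 has an FTA preferential rate, but origin Casius is not Velune; base rate stands.
Additional duty on B-327 from Casius: +44.4% ad valorem. Applied ad valorem rate = 44.4%.
Duty = $453,524.40 × 44.4% + 1,890 × $5.33 = $211,438.53.
Total = $333,661.93 + $489.46 + $211,438.53 = $545,589.92.

$545,589.92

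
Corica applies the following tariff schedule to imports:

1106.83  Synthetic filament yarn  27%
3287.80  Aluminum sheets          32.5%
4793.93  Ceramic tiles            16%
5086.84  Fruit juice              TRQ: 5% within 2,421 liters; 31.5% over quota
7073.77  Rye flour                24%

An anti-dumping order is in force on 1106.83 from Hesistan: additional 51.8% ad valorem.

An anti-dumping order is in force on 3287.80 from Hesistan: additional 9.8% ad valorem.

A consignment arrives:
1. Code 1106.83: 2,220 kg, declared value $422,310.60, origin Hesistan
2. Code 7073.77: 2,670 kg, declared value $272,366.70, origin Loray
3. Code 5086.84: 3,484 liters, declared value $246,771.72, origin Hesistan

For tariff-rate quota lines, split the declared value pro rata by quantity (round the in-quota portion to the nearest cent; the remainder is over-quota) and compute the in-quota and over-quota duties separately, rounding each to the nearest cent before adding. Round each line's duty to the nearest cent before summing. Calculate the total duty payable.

$430,439.80

Line 1 (1106.83, Hesistan, 2,220 kg, $422,310.60):
Base rate for 1106.83 is 27%.
Additional duty on 1106.83 from Hesistan: +51.8%. Applied ad valorem rate: 27% + 51.8% = 78.8%.
Duty = $422,310.60 × 78.8% = $332,780.75.
Line 2 (7073.77, Loray, 2,670 kg, $272,366.70):
Base rate for 7073.77 is 24%.
Duty = $272,366.70 × 24% = $65,368.01.
Line 3 (5086.84, Hesistan, 3,484 liters, $246,771.72):
Code 5086.84 is under a tariff-rate quota (threshold 2,421 liters). In-quota: 2,421 liters at 5%; over-quota: 1,063 liters at 31.5%.
Pro-rata value split: in-quota = $246,771.72 × 2,421/3,484 = $171,479.43; over-quota = $246,771.72 − $171,479.43 = $75,292.29.
In-quota duty = $171,479.43 × 5% = $8,573.97. Over-quota duty = $75,292.29 × 31.5% = $23,717.07.
Line duty = $8,573.97 + $23,717.07 = $32,291.04.
Total = $332,780.75 + $65,368.01 + $32,291.04 = $430,439.80.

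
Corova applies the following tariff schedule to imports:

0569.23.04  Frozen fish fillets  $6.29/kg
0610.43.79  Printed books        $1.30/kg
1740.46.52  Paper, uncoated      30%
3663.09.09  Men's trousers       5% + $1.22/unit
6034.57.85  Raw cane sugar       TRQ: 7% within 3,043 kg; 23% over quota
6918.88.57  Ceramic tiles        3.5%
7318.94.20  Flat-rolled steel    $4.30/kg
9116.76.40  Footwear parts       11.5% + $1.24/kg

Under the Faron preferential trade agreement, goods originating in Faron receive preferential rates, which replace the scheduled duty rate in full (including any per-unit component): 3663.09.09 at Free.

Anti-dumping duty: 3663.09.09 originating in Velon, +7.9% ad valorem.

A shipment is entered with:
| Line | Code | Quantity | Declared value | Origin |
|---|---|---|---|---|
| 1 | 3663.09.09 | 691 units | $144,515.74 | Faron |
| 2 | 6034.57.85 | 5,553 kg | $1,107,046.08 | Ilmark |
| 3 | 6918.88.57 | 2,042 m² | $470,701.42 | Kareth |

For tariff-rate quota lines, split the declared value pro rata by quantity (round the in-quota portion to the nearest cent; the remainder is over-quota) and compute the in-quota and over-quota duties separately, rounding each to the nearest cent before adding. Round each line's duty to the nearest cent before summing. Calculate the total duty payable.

$174,030.75

Line 1 (3663.09.09, Faron, 691 units, $144,515.74):
Base rate for 3663.09.09 is 5% + $1.22/unit.
Origin Faron qualifies under the Corova–Faron agreement and 3663.09.09 is covered: preferential rate Free applies instead.
The additional-duty order on 3663.09.09 targets Velon, not Faron; it does not apply.
Duty = $144,515.74 × 0% = $0.00.
Line 2 (6034.57.85, Ilmark, 5,553 kg, $1,107,046.08):
Code 6034.57.85 is under a tariff-rate quota (threshold 3,043 kg). In-quota: 3,043 kg at 7%; over-quota: 2,510 kg at 23%.
Pro-rata value split: in-quota = $1,107,046.08 × 3,043/5,553 = $606,652.48; over-quota = $1,107,046.08 − $606,652.48 = $500,393.60.
In-quota duty = $606,652.48 × 7% = $42,465.67. Over-quota duty = $500,393.60 × 23% = $115,090.53.
Line duty = $42,465.67 + $115,090.53 = $157,556.20.
Line 3 (6918.88.57, Kareth, 2,042 m², $470,701.42):
Base rate for 6918.88.57 is 3.5%.
Duty = $470,701.42 × 3.5% = $16,474.55.
Total = $0.00 + $157,556.20 + $16,474.55 = $174,030.75.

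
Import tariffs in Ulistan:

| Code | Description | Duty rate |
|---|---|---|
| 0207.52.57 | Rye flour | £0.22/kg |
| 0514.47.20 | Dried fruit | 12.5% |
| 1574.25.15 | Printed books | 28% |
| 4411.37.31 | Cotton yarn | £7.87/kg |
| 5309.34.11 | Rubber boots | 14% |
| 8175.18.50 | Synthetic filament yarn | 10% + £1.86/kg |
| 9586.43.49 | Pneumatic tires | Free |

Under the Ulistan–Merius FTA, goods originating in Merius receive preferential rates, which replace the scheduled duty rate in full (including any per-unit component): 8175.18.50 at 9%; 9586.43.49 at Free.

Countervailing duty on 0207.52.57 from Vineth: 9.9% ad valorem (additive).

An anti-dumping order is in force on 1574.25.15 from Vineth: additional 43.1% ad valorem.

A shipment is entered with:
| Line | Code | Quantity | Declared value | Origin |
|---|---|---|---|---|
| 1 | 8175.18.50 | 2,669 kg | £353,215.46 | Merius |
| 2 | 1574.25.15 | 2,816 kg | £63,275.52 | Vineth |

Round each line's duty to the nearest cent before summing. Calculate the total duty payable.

£76,778.28

Line 1 (8175.18.50, Merius, 2,669 kg, £353,215.46):
Base rate for 8175.18.50 is 10% + £1.86/kg.
Origin Merius qualifies under the Ulistan–Merius agreement and 8175.18.50 is covered: preferential rate 9% applies instead.
Duty = £353,215.46 × 9% = £31,789.39.
Line 2 (1574.25.15, Vineth, 2,816 kg, £63,275.52):
Base rate for 1574.25.15 is 28%.
Additional duty on 1574.25.15 from Vineth: +43.1%. Applied ad valorem rate: 28% + 43.1% = 71.1%.
Duty = £63,275.52 × 71.1% = £44,988.89.
Total = £31,789.39 + £44,988.89 = £76,778.28.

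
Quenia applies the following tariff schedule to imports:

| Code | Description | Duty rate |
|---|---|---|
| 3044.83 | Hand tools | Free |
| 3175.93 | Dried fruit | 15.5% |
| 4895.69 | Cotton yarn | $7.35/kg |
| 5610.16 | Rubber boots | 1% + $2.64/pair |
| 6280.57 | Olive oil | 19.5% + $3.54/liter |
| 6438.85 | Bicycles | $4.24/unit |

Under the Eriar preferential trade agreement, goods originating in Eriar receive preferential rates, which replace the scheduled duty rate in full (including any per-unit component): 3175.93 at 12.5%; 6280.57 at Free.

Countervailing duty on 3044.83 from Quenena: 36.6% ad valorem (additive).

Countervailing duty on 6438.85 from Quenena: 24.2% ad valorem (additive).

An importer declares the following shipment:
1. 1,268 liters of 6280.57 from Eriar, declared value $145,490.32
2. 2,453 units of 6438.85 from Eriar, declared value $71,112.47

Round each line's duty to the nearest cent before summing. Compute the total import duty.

Line 1 (6280.57, Eriar, 1,268 liters, $145,490.32):
Base rate for 6280.57 is 19.5% + $3.54/liter.
Origin Eriar qualifies under the Quenia–Eriar agreement and 6280.57 is covered: preferential rate Free applies instead.
Duty = $145,490.32 × 0% = $0.00.
Line 2 (6438.85, Eriar, 2,453 units, $71,112.47):
Base rate for 6438.85 is $4.24/unit.
Origin Eriar is the FTA partner but 6438.85 is not on the preference list; base rate stands.
The additional-duty order on 6438.85 targets Quenena, not Eriar; it does not apply.
Duty = 2,453 × $4.24 = $10,400.72.
Total = $0.00 + $10,400.72 = $10,400.72.

$10,400.72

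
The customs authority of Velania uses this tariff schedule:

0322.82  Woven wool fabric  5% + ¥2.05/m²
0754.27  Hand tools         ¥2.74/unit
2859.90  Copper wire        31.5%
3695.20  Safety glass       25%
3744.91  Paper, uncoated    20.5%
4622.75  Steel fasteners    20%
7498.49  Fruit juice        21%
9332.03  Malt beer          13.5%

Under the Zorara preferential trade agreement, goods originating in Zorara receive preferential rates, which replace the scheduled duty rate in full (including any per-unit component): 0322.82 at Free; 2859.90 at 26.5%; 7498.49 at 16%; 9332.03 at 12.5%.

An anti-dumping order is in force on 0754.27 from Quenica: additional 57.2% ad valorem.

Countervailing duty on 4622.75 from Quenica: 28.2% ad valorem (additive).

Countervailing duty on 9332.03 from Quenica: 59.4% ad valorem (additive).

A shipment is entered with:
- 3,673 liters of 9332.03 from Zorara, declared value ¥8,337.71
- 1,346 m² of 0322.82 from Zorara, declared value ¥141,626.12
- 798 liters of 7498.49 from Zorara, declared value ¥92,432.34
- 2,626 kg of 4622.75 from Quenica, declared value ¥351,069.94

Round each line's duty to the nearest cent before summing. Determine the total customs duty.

¥185,047.09

Line 1 (9332.03, Zorara, 3,673 liters, ¥8,337.71):
Base rate for 9332.03 is 13.5%.
Origin Zorara qualifies under the Velania–Zorara agreement and 9332.03 is covered: preferential rate 12.5% applies instead.
The additional-duty order on 9332.03 targets Quenica, not Zorara; it does not apply.
Duty = ¥8,337.71 × 12.5% = ¥1,042.21.
Line 2 (0322.82, Zorara, 1,346 m², ¥141,626.12):
Base rate for 0322.82 is 5% + ¥2.05/m².
Origin Zorara qualifies under the Velania–Zorara agreement and 0322.82 is covered: preferential rate Free applies instead.
Duty = ¥141,626.12 × 0% = ¥0.00.
Line 3 (7498.49, Zorara, 798 liters, ¥92,432.34):
Base rate for 7498.49 is 21%.
Origin Zorara qualifies under the Velania–Zorara agreement and 7498.49 is covered: preferential rate 16% applies instead.
Duty = ¥92,432.34 × 16% = ¥14,789.17.
Line 4 (4622.75, Quenica, 2,626 kg, ¥351,069.94):
Base rate for 4622.75 is 20%.
Additional duty on 4622.75 from Quenica: +28.2%. Applied ad valorem rate: 20% + 28.2% = 48.2%.
Duty = ¥351,069.94 × 48.2% = ¥169,215.71.
Total = ¥1,042.21 + ¥0.00 + ¥14,789.17 + ¥169,215.71 = ¥185,047.09.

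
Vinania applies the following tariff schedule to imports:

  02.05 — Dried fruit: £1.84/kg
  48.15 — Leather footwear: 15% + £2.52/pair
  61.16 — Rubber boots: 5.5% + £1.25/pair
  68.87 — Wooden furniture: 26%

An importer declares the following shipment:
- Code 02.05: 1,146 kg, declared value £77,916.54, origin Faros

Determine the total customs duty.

£2,108.64

Line 1 (02.05, Faros, 1,146 kg, £77,916.54):
Base rate for 02.05 is £1.84/kg.
Duty = 1,146 × £1.84 = £2,108.64.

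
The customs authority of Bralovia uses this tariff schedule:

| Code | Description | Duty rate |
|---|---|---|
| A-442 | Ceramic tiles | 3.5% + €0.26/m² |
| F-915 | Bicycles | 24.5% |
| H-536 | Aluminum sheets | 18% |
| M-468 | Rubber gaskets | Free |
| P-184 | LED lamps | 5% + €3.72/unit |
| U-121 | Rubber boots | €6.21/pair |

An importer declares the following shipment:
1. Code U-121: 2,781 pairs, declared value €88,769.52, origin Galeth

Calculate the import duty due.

Line 1 (U-121, Galeth, 2,781 pairs, €88,769.52):
Base rate for U-121 is €6.21/pair.
Duty = 2,781 × €6.21 = €17,270.01.

€17,270.01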